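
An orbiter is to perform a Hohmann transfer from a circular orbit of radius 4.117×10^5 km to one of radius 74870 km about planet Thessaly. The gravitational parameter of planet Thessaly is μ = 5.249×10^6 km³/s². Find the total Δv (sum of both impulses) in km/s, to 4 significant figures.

Δv = 4.109 km/s

The Hohmann ellipse has a_t = (r₁ + r₂)/2 = 2.43285×10^5 km.
At r₁ the circular-orbit speed is v₁ = √(μ/r₁) = 3.571 km/s.
On the transfer ellipse at r₁, v² = μ(2/r − 1/a) gives v_a = √[μ(2/r₁ − 1/a_t)] = 1.981 km/s.
First burn Δv₁ = |v_a − v₁| = 1.590 km/s.
Circular speed at r₂: v₂ = √(μ/r₂) = 8.3731 km/s.
Transfer-orbit speed at r₂: v_p = √[μ(2/r₂ − 1/a_t)] = 10.892 km/s.
Second burn Δv₂ = |v₂ − v_p| = 2.519 km/s.
Total Δv = Δv₁ + Δv₂ = 4.109 km/s.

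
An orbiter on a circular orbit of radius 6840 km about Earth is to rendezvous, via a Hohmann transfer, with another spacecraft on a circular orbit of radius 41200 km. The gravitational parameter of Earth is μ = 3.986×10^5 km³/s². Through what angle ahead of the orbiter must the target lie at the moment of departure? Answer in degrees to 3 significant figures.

The Hohmann ellipse has a_t = (r₁ + r₂)/2 = 24020 km.
Transfer time t = π√(a_t³/μ) = 18524 s.
Target angular speed ω₂ = √(μ/r₂³) = 7.5496×10^-5 rad/s.
Angle swept by the target during transfer: ω₂·t = 1.3985 rad = 80.13°.
The orbiter traverses 180° on the transfer ellipse, so the target must lead by 180° − 80.13° = 99.9°.

φ = 99.9°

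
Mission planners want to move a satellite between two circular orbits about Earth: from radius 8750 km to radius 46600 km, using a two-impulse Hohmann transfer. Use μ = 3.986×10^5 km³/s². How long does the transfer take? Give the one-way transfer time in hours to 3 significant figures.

The Hohmann ellipse has a_t = (r₁ + r₂)/2 = 27675 km.
By Kepler's third law the transfer-orbit period is T = 2π√(a_t³/μ), so t = T/2 = 22910 s.
Converting: 22910 s ÷ 3600 s/hour = 6.36 hours.

t = 6.36 hours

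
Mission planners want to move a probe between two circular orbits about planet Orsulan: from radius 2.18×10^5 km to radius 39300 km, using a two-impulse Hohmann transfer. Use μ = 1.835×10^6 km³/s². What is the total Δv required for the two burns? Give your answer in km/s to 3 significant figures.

Δv = 3.36 km/s

Semi-major axis of the transfer orbit: a_t = (2.180×10^5 + 39300)/2 = 1.2865×10^5 km.
At r₁ the circular-orbit speed is v₁ = √(μ/r₁) = 2.9013 km/s.
On the transfer ellipse at r₁, vis-viva equation gives v_a = √[μ(2/r₁ − 1/a_t)] = 1.6035 km/s.
First burn Δv₁ = |v_a − v₁| = 1.298 km/s.
At r₂, v₂ = √(μ/r₂) = 6.833 km/s.
Transfer-orbit speed at r₂: v_p = √[μ(2/r₂ − 1/a_t)] = 8.895 km/s.
Second burn Δv₂ = |v₂ − v_p| = 2.062 km/s.
Δv = Δv₁ + Δv₂ = 1.298 + 2.062 = 3.360 km/s.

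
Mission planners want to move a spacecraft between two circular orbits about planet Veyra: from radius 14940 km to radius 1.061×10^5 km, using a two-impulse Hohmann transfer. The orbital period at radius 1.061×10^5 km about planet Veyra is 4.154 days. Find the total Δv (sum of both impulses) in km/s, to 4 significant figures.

From Kepler's third law T² = 4π²r³/μ at r = 1.061×10^5 km, T = 4.154 days = 4.154 × 86400 s = 3.589056×10^5 s: μ = 4π²r³/T² = 3.66054×10^5 km³/s².
Semi-major axis of the transfer orbit: a_t = (14940 + 1.061×10^5)/2 = 60520 km.
Circular speed at r₁: v₁ = √(μ/r₁) = √(3.66054×10^5/14940) = 4.950 km/s.
Transfer-orbit speed at r₁ (vis-viva): v_p = √[μ(2/r₁ − 1/a_t)] = 6.554 km/s.
First burn Δv₁ = |v_p − v₁| = 1.604 km/s.
At r₂, v₂ = √(μ/r₂) = 1.85744 km/s.
Transfer-orbit speed at r₂: v_a = √[μ(2/r₂ − 1/a_t)] = 0.922871 km/s.
Second burn Δv₂ = |v₂ − v_a| = 0.9346 km/s.
Total Δv = Δv₁ + Δv₂ = 2.539 km/s.

Δv = 2.539 km/s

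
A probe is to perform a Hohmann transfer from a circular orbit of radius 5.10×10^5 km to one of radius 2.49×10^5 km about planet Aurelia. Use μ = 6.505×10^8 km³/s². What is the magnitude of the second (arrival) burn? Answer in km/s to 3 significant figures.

Δv₂ = 8.14 km/s

Semi-major axis of the transfer orbit: a_t = (5.100×10^5 + 2.490×10^5)/2 = 3.795×10^5 km.
On the circular orbit at r = 2.490×10^5 km, v_c = √(μ/r) = 51.11 km/s.
Transfer-orbit speed at the same r (vis-viva, a = a_t): v_t = √[μ(2/r − 1/a_t)] = 59.25 km/s.
Δv₂ = |v_t − v_c| = |59.25 − 51.11| = 8.140 km/s.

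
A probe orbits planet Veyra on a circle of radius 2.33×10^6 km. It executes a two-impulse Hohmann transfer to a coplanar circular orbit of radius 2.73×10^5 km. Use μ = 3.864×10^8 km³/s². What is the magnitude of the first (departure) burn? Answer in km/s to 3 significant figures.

Δv₁ = 6.98 km/s

The Hohmann ellipse has a_t = (r₁ + r₂)/2 = 1.3015×10^6 km.
On the circular orbit at r = 2.330×10^6 km, v_c = √(μ/r) = 12.878 km/s.
Transfer-orbit speed at the same r (vis-viva, a = a_t): v_t = √[μ(2/r − 1/a_t)] = 5.8979 km/s.
Δv₁ = |v_t − v_c| = |5.8979 − 12.878| = 6.980 km/s.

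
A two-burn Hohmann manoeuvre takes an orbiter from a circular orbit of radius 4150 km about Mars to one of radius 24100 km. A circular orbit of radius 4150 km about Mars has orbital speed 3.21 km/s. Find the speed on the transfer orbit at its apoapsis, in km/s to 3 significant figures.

v = 0.722 km/s

From the circular-orbit relation v² = μ/r at r = 4150 km: μ = v²r = (3.21)² × 4150 = 42762.0 km³/s².
Transfer-ellipse semi-major axis a_t = (r₁ + r₂)/2 = (4150 + 24100)/2 = 14125 km.
At apoapsis, r = 24100 km.
Applying v² = μ(2/r − 1/a_t): v = 0.7220 km/s.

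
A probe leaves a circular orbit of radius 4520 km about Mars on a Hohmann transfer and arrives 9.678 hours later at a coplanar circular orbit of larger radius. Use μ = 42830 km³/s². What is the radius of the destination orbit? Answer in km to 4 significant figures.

r₂ = 30280 km

Transfer time t = 9.678 hours = 34840.8 s, and t = π√(a_t³/μ).
So a_t = (μ t²/π²)^(1/3) = (42830 × (34840.8)² / π²)^(1/3) = 17400 km.
Since a_t = (r₁ + r₂)/2, r₂ = 2a_t − r₁ = 2×17400 − 4520 = 30280 km.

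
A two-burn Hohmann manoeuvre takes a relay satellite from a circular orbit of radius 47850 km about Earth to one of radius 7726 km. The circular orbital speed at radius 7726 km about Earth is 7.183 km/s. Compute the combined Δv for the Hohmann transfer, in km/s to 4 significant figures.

From the circular-orbit relation v² = μ/r at r = 7726 km: μ = v²r = (7.183)² × 7726 = 3.98627×10^5 km³/s².
The Hohmann ellipse has a_t = (r₁ + r₂)/2 = 27788 km.
At r₁ the circular-orbit speed is v₁ = √(μ/r₁) = 2.886 km/s.
On the transfer ellipse at r₁, v² = μ(2/r − 1/a) gives v_a = √[μ(2/r₁ − 1/a_t)] = 1.522 km/s.
First burn Δv₁ = |v_a − v₁| = 1.364 km/s.
Circular speed at r₂: v₂ = √(μ/r₂) = 7.183 km/s.
Transfer-orbit speed at r₂: v_p = √[μ(2/r₂ − 1/a_t)] = 9.426 km/s.
Second burn Δv₂ = |v₂ − v_p| = 2.243 km/s.
Δv = Δv₁ + Δv₂ = 1.364 + 2.243 = 3.607 km/s.

Δv = 3.607 km/s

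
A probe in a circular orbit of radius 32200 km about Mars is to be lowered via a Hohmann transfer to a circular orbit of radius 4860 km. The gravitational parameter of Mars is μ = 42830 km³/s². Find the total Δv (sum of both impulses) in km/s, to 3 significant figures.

The Hohmann ellipse has a_t = (r₁ + r₂)/2 = 18530 km.
Circular speed at r₁: v₁ = √(μ/r₁) = √(42830/32200) = 1.1533 km/s.
Transfer-orbit speed at r₁ (v² = μ(2/r − 1/a)): v_a = √[μ(2/r₁ − 1/a_t)] = 0.59064 km/s.
First burn Δv₁ = |v_a − v₁| = 0.5627 km/s.
At r₂, v₂ = √(μ/r₂) = 2.9686 km/s.
Transfer-orbit speed at r₂: v_p = √[μ(2/r₂ − 1/a_t)] = 3.9133 km/s.
Second burn Δv₂ = |v₂ − v_p| = 0.9447 km/s.
Δv = Δv₁ + Δv₂ = 0.5627 + 0.9447 = 1.507 km/s.

Δv = 1.51 km/s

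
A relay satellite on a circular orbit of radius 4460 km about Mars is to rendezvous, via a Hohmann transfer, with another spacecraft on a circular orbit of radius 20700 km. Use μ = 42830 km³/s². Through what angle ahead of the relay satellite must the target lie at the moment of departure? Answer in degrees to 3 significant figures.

Semi-major axis of the transfer orbit: a_t = (4460 + 20700)/2 = 12580 km.
Transfer time t = π√(a_t³/μ) = 21419 s.
The target's mean motion on its circular orbit is ω₂ = √(μ/r₂³) = 6.9489×10^-5 rad/s.
Angle swept by the target during transfer: ω₂·t = 1.4884 rad = 85.28°.
The relay satellite traverses 180° on the transfer ellipse, so the target must lead by 180° − 85.28° = 94.7°.

φ = 94.7°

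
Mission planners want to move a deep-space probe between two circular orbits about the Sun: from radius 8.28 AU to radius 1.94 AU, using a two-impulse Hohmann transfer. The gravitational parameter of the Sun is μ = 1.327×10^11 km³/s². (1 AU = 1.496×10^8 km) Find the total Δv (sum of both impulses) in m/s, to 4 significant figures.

Δv = 9809 m/s

In km: r₁ = 8.28 × 1.496×10^8 = 1.238688×10^9 km; r₂ = 1.94 × 1.496×10^8 = 2.90224×10^8 km.
The Hohmann ellipse has a_t = (r₁ + r₂)/2 = 7.64456×10^8 km.
At r₁ the circular-orbit speed is v₁ = √(μ/r₁) = 10.35 km/s.
Transfer-orbit speed at r₁ (vis-viva equation): v_a = √[μ(2/r₁ − 1/a_t)] = 6.377 km/s.
First burn Δv₁ = |v_a − v₁| = 3.973 km/s.
Circular speed at r₂: v₂ = √(μ/r₂) = 21.383 km/s.
Transfer-orbit speed at r₂: v_p = √[μ(2/r₂ − 1/a_t)] = 27.219 km/s.
Second burn Δv₂ = |v₂ − v_p| = 5.836 km/s.
Total Δv = Δv₁ + Δv₂ = 9.809 km/s.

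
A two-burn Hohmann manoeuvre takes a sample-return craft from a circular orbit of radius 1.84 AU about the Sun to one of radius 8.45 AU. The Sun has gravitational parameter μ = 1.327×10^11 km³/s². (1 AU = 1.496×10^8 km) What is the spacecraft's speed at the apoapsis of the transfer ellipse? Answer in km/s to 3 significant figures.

v = 6.13 km/s

In km: r₁ = 1.84 × 1.496×10^8 = 2.75264×10^8 km; r₂ = 8.45 × 1.496×10^8 = 1.26412×10^9 km.
Transfer-ellipse semi-major axis a_t = (r₁ + r₂)/2 = (2.75264×10^8 + 1.26412×10^9)/2 = 7.69692×10^8 km.
At apoapsis, r = 1.26412×10^9 km.
Vis-viva: v = √[μ(2/r − 1/a_t)] = √[1.327×10^11 × (2/1.26412×10^9 − 1/7.69692×10^8)] = 6.127 km/s.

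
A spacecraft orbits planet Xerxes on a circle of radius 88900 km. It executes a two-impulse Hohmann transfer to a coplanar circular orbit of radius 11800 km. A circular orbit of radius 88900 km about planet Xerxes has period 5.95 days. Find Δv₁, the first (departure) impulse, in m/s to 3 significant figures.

From Kepler's third law T² = 4π²r³/μ at r = 88900 km, T = 5.95 days = 5.95 × 86400 s = 5.1408×10^5 s: μ = 4π²r³/T² = 1.04955×10^5 km³/s².
Transfer-ellipse semi-major axis a_t = (r₁ + r₂)/2 = (88900 + 11800)/2 = 50350 km.
Circular speed at r = 88900 km: v_c = √(μ/r) = 1.08655 km/s.
Transfer-orbit speed at the same r (vis-viva, a = a_t): v_t = √[μ(2/r − 1/a_t)] = 0.526008 km/s.
Δv₁ = |v_t − v_c| = |0.526008 − 1.08655| = 0.5605 km/s.

Δv₁ = 561 m/s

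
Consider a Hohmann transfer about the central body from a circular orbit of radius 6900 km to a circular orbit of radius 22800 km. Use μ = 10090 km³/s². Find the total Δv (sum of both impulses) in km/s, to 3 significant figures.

Transfer-ellipse semi-major axis a_t = (r₁ + r₂)/2 = (6900 + 22800)/2 = 14850 km.
Circular speed at r₁: v₁ = √(μ/r₁) = √(10090/6900) = 1.2093 km/s.
On the transfer ellipse at r₁, vis-viva gives v_p = √[μ(2/r₁ − 1/a_t)] = 1.4984 km/s.
First burn Δv₁ = |v_p − v₁| = 0.2891 km/s.
At r₂, v₂ = √(μ/r₂) = 0.66524 km/s.
Transfer-orbit speed at r₂: v_a = √[μ(2/r₂ − 1/a_t)] = 0.45346 km/s.
Second burn Δv₂ = |v₂ − v_a| = 0.2118 km/s.
Total Δv = Δv₁ + Δv₂ = 0.5009 km/s.

Δv = 0.501 km/s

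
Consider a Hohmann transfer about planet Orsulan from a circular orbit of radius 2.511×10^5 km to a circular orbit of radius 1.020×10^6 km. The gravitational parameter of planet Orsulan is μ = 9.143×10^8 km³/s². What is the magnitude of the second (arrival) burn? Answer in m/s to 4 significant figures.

Transfer-ellipse semi-major axis a_t = (r₁ + r₂)/2 = (2.511×10^5 + 1.020×10^6)/2 = 6.3555×10^5 km.
Circular speed at r = 1.020×10^6 km: v_c = √(μ/r) = 29.94 km/s.
Vis-viva on the transfer ellipse at r = 1.020×10^6 km gives v_t = √[μ(2/r − 1/a_t)] = 18.82 km/s.
Δv₂ = |v_t − v_c| = |18.82 − 29.94| = 11.12 km/s.

Δv₂ = 11120 m/s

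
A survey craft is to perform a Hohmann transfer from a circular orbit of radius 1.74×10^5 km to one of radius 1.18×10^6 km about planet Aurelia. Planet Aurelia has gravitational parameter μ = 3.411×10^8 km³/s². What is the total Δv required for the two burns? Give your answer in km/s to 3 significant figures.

Δv = 22.6 km/s

Semi-major axis of the transfer orbit: a_t = (1.740×10^5 + 1.180×10^6)/2 = 6.770×10^5 km.
At r₁ the circular-orbit speed is v₁ = √(μ/r₁) = 44.276 km/s.
Transfer-orbit speed at r₁ (vis-viva): v_p = √[μ(2/r₁ − 1/a_t)] = 58.454 km/s.
First burn Δv₁ = |v_p − v₁| = 14.18 km/s.
At r₂, v₂ = √(μ/r₂) = 17.0020 km/s.
Transfer-orbit speed at r₂: v_a = √[μ(2/r₂ − 1/a_t)] = 8.61946 km/s.
Second burn Δv₂ = |v₂ − v_a| = 8.383 km/s.
Δv = Δv₁ + Δv₂ = 14.18 + 8.383 = 22.56 km/s.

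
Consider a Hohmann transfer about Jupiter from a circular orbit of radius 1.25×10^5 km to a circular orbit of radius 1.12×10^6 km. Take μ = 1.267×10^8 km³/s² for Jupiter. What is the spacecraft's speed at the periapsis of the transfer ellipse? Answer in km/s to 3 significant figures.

Semi-major axis of the transfer orbit: a_t = (1.250×10^5 + 1.120×10^6)/2 = 6.225×10^5 km.
The periapsis of the transfer ellipse is at r = 1.250×10^5 km.
From the vis-viva equation, v = √[μ(2/r − 1/a_t)] = 42.70 km/s.

v = 42.7 km/s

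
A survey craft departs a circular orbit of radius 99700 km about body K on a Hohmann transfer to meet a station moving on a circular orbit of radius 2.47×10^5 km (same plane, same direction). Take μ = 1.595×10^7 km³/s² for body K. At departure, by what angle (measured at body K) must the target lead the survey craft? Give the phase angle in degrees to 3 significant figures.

Transfer-ellipse semi-major axis a_t = (r₁ + r₂)/2 = (99700 + 2.470×10^5)/2 = 1.7335×10^5 km.
The half-period of the transfer ellipse is t = π√(a_t³/μ) = 56770 s.
The target's mean motion on its circular orbit is ω₂ = √(μ/r₂³) = 3.253×10^-5 rad/s.
Angle swept by the target during transfer: ω₂·t = 1.847 rad = 105.8°.
The survey craft traverses 180° on the transfer ellipse, so the target must lead by 180° − 105.8° = 74.2°.

φ = 74.2°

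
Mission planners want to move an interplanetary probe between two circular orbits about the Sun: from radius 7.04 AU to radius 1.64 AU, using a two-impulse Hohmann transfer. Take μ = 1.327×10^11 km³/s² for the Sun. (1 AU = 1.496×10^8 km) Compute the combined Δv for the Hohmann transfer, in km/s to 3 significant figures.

Δv = 10.7 km/s

In km: r₁ = 7.04 × 1.496×10^8 = 1.053184×10^9 km; r₂ = 1.64 × 1.496×10^8 = 2.45344×10^8 km.
The Hohmann ellipse has a_t = (r₁ + r₂)/2 = 6.49264×10^8 km.
Circular speed at r₁: v₁ = √(μ/r₁) = √(1.327×10^11/1.053184×10^9) = 11.225 km/s.
On the transfer ellipse at r₁, vis-viva equation gives v_a = √[μ(2/r₁ − 1/a_t)] = 6.9002 km/s.
First burn Δv₁ = |v_a − v₁| = 4.325 km/s.
At r₂, v₂ = √(μ/r₂) = 23.2567 km/s.
Transfer-orbit speed at r₂: v_p = √[μ(2/r₂ − 1/a_t)] = 29.6203 km/s.
Second burn Δv₂ = |v₂ − v_p| = 6.364 km/s.
Δv = Δv₁ + Δv₂ = 4.325 + 6.364 = 10.69 km/s.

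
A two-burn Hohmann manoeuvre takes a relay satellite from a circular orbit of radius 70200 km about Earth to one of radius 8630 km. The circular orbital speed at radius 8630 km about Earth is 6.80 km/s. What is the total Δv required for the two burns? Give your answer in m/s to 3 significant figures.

From the circular-orbit relation v² = μ/r at r = 8630 km: μ = v²r = (6.80)² × 8630 = 3.99051×10^5 km³/s².
Transfer-ellipse semi-major axis a_t = (r₁ + r₂)/2 = (70200 + 8630)/2 = 39415 km.
Circular speed at r₁: v₁ = √(μ/r₁) = √(3.99051×10^5/70200) = 2.3842 km/s.
Transfer-orbit speed at r₁ (vis-viva equation): v_a = √[μ(2/r₁ − 1/a_t)] = 1.1156 km/s.
First burn Δv₁ = |v_a − v₁| = 1.269 km/s.
Circular speed at r₂: v₂ = √(μ/r₂) = 6.800 km/s.
Transfer-orbit speed at r₂: v_p = √[μ(2/r₂ − 1/a_t)] = 9.075 km/s.
Second burn Δv₂ = |v₂ − v_p| = 2.275 km/s.
Δv = Δv₁ + Δv₂ = 1.269 + 2.275 = 3.544 km/s.

Δv = 3540 m/s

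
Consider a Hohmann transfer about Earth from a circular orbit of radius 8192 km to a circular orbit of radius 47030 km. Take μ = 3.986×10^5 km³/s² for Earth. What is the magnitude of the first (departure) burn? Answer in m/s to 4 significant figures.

Δv₁ = 2128 m/s

Transfer-ellipse semi-major axis a_t = (r₁ + r₂)/2 = (8192 + 47030)/2 = 27611 km.
On the circular orbit at r = 8192 km, v_c = √(μ/r) = 6.9755 km/s.
Transfer-orbit speed at the same r (vis-viva, a = a_t): v_t = √[μ(2/r − 1/a_t)] = 9.1037 km/s.
Δv₁ = |v_t − v_c| = |9.1037 − 6.9755| = 2.128 km/s.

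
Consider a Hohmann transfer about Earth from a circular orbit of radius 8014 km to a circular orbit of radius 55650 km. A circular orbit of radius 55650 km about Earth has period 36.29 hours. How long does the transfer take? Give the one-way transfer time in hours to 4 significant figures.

From Kepler's third law T² = 4π²r³/μ at r = 55650 km, T = 36.29 hours = 36.29 × 3600 s = 1.30644×10^5 s: μ = 4π²r³/T² = 3.98636×10^5 km³/s².
The Hohmann ellipse has a_t = (r₁ + r₂)/2 = 31832 km.
Transfer time t = π√(a_t³/μ) = π√((31832)³ / 3.98636×10^5) = 28260 s.
Converting: 28260 s ÷ 3600 s/hour = 7.850 hours.

t = 7.850 hours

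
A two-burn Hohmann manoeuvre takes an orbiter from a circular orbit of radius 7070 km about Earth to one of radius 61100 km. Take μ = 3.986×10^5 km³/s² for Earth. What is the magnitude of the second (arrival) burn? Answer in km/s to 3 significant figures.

Δv₂ = 1.39 km/s

Semi-major axis of the transfer orbit: a_t = (7070 + 61100)/2 = 34085 km.
Circular speed at r = 61100 km: v_c = √(μ/r) = 2.554 km/s.
Transfer-orbit speed at the same r (vis-viva, a = a_t): v_t = √[μ(2/r − 1/a_t)] = 1.163 km/s.
Δv₂ = |v_t − v_c| = |1.163 − 2.554| = 1.391 km/s.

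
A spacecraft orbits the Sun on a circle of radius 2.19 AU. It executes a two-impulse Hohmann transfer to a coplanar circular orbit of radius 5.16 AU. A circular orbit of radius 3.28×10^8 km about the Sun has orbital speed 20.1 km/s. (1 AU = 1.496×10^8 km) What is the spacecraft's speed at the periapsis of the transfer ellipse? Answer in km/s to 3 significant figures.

From the circular-orbit relation v² = μ/r at r = 3.28×10^8 km: μ = v²r = (20.1)² × 3.28×10^8 = 1.32515×10^11 km³/s².
In km: r₁ = 2.19 × 1.496×10^8 = 3.27624×10^8 km; r₂ = 5.16 × 1.496×10^8 = 7.71936×10^8 km.
Semi-major axis of the transfer orbit: a_t = (3.27624×10^8 + 7.71936×10^8)/2 = 5.4978×10^8 km.
At periapsis, r = 3.27624×10^8 km.
Applying v² = μ(2/r − 1/a_t): v = 23.83 km/s.

v = 23.8 km/s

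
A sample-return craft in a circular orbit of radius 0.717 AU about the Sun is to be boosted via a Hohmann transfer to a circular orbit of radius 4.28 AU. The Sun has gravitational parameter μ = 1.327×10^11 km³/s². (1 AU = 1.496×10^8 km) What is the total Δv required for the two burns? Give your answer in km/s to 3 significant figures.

Δv = 17.5 km/s

In km: r₁ = 0.717 × 1.496×10^8 = 1.072632×10^8 km; r₂ = 4.28 × 1.496×10^8 = 6.40288×10^8 km.
The Hohmann ellipse has a_t = (r₁ + r₂)/2 = 3.737756×10^8 km.
Circular speed at r₁: v₁ = √(μ/r₁) = √(1.327×10^11/1.072632×10^8) = 35.173 km/s.
On the transfer ellipse at r₁, v² = μ(2/r − 1/a) gives v_p = √[μ(2/r₁ − 1/a_t)] = 46.035 km/s.
First burn Δv₁ = |v_p − v₁| = 10.862 km/s.
Circular speed at r₂: v₂ = √(μ/r₂) = 14.3962 km/s.
Transfer-orbit speed at r₂: v_a = √[μ(2/r₂ − 1/a_t)] = 7.71201 km/s.
Second burn Δv₂ = |v₂ − v_a| = 6.6842 km/s.
Total Δv = Δv₁ + Δv₂ = 17.55 km/s.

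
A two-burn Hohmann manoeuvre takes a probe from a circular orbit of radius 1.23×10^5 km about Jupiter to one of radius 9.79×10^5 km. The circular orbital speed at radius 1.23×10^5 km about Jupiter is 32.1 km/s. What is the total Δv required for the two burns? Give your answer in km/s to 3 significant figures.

From the circular-orbit relation v² = μ/r at r = 1.23×10^5 km: μ = v²r = (32.1)² × 1.23×10^5 = 1.26740×10^8 km³/s².
Semi-major axis of the transfer orbit: a_t = (1.230×10^5 + 9.790×10^5)/2 = 5.510×10^5 km.
At r₁ the circular-orbit speed is v₁ = √(μ/r₁) = 32.10 km/s.
On the transfer ellipse at r₁, v² = μ(2/r − 1/a) gives v_p = √[μ(2/r₁ − 1/a_t)] = 42.79 km/s.
First burn Δv₁ = |v_p − v₁| = 10.69 km/s.
At r₂, v₂ = √(μ/r₂) = 11.378 km/s.
Transfer-orbit speed at r₂: v_a = √[μ(2/r₂ − 1/a_t)] = 5.3758 km/s.
Second burn Δv₂ = |v₂ − v_a| = 6.002 km/s.
Total Δv = Δv₁ + Δv₂ = 16.69 km/s.

Δv = 16.7 km/s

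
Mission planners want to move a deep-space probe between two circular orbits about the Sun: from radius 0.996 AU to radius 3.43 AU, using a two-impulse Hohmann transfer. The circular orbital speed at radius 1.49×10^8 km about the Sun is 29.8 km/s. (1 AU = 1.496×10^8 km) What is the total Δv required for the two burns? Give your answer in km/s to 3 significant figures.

Δv = 12.6 km/s

From the circular-orbit relation v² = μ/r at r = 1.49×10^8 km: μ = v²r = (29.8)² × 1.49×10^8 = 1.32318×10^11 km³/s².
In km: r₁ = 0.996 × 1.496×10^8 = 1.490016×10^8 km; r₂ = 3.43 × 1.496×10^8 = 5.13128×10^8 km.
Transfer-ellipse semi-major axis a_t = (r₁ + r₂)/2 = (1.490016×10^8 + 5.13128×10^8)/2 = 3.310648×10^8 km.
At r₁ the circular-orbit speed is v₁ = √(μ/r₁) = 29.7998 km/s.
Transfer-orbit speed at r₁ (vis-viva): v_p = √[μ(2/r₁ − 1/a_t)] = 37.0997 km/s.
First burn Δv₁ = |v_p − v₁| = 7.2999 km/s.
Circular speed at r₂: v₂ = √(μ/r₂) = 16.0582 km/s.
Transfer-orbit speed at r₂: v_a = √[μ(2/r₂ − 1/a_t)] = 10.7730 km/s.
Second burn Δv₂ = |v₂ − v_a| = 5.2852 km/s.
Total Δv = Δv₁ + Δv₂ = 12.59 km/s.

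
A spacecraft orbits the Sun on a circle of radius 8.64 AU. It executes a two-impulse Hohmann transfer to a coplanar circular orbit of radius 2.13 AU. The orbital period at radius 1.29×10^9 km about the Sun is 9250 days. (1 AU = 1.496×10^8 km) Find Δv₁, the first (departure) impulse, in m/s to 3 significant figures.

From Kepler's third law T² = 4π²r³/μ at r = 1.29×10^9 km, T = 9250 days = 9250 × 86400 s = 7.992×10^8 s: μ = 4π²r³/T² = 1.32684×10^11 km³/s².
In km: r₁ = 8.64 × 1.496×10^8 = 1.292544×10^9 km; r₂ = 2.13 × 1.496×10^8 = 3.18648×10^8 km.
The Hohmann ellipse has a_t = (r₁ + r₂)/2 = 8.05596×10^8 km.
On the circular orbit at r = 1.292544×10^9 km, v_c = √(μ/r) = 10.132 km/s.
Vis-viva on the transfer ellipse at r = 1.292544×10^9 km gives v_t = √[μ(2/r − 1/a_t)] = 6.3721 km/s.
Δv₁ = |v_t − v_c| = |6.3721 − 10.132| = 3.760 km/s.

Δv₁ = 3760 m/s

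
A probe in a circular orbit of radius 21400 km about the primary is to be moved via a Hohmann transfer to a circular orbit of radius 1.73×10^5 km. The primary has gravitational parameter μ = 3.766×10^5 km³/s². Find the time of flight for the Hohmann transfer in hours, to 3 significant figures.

t = 43.1 hours

The Hohmann ellipse has a_t = (r₁ + r₂)/2 = 97200 km.
By Kepler's third law the transfer-orbit period is T = 2π√(a_t³/μ), so t = T/2 = 1.551×10^5 s.
Converting: 1.551×10^5 s ÷ 3600 s/hour = 43.1 hours.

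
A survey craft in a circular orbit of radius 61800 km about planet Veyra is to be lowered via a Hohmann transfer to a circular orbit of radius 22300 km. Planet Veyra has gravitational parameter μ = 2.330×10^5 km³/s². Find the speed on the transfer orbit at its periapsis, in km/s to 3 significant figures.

v = 3.92 km/s

The Hohmann ellipse has a_t = (r₁ + r₂)/2 = 42050 km.
The periapsis of the transfer ellipse is at r = 22300 km.
Applying v² = μ(2/r − 1/a_t): v = 3.919 km/s.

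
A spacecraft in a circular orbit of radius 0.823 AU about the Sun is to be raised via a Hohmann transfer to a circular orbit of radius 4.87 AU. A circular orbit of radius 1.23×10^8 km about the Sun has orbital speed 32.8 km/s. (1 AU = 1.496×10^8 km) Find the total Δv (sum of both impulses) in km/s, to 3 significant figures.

From the circular-orbit relation v² = μ/r at r = 1.23×10^8 km: μ = v²r = (32.8)² × 1.23×10^8 = 1.32328×10^11 km³/s².
In km: r₁ = 0.823 × 1.496×10^8 = 1.231208×10^8 km; r₂ = 4.87 × 1.496×10^8 = 7.28552×10^8 km.
Transfer-ellipse semi-major axis a_t = (r₁ + r₂)/2 = (1.231208×10^8 + 7.28552×10^8)/2 = 4.258364×10^8 km.
At r₁ the circular-orbit speed is v₁ = √(μ/r₁) = 32.78 km/s.
On the transfer ellipse at r₁, vis-viva gives v_p = √[μ(2/r₁ − 1/a_t)] = 42.88 km/s.
First burn Δv₁ = |v_p − v₁| = 10.10 km/s.
At r₂, v₂ = √(μ/r₂) = 13.477 km/s.
Transfer-orbit speed at r₂: v_a = √[μ(2/r₂ − 1/a_t)] = 7.2467 km/s.
Second burn Δv₂ = |v₂ − v_a| = 6.230 km/s.
Δv = Δv₁ + Δv₂ = 10.10 + 6.230 = 16.33 km/s.

Δv = 16.3 km/s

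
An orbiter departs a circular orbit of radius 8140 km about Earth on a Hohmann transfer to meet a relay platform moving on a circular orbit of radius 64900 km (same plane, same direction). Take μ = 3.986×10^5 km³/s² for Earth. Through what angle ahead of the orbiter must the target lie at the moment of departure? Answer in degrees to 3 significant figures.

φ = 104°

The Hohmann ellipse has a_t = (r₁ + r₂)/2 = 36520 km.
The half-period of the transfer ellipse is t = π√(a_t³/μ) = 34728 s.
Target angular speed ω₂ = √(μ/r₂³) = 3.8186×10^-5 rad/s.
Angle swept by the target during transfer: ω₂·t = 1.3261 rad = 75.98°.
Arrival is 180° from departure on the ellipse, so φ = 180° − 75.98° = 104°.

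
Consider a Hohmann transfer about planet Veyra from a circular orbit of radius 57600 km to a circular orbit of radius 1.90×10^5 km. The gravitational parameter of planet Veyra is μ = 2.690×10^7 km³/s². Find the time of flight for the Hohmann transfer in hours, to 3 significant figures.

t = 7.33 hours

The Hohmann ellipse has a_t = (r₁ + r₂)/2 = 1.238×10^5 km.
Half the transfer-orbit period gives t = π√(a_t³/μ) = 26380 s.
Converting: 26380 s ÷ 3600 s/hour = 7.33 hours.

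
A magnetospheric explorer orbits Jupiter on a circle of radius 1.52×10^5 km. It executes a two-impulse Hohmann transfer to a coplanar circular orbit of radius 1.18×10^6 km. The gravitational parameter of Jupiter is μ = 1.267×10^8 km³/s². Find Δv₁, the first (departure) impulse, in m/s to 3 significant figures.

The Hohmann ellipse has a_t = (r₁ + r₂)/2 = 6.660×10^5 km.
Circular speed at r = 1.520×10^5 km: v_c = √(μ/r) = 28.871 km/s.
Vis-viva on the transfer ellipse at r = 1.520×10^5 km gives v_t = √[μ(2/r − 1/a_t)] = 38.430 km/s.
Δv₁ = |v_t − v_c| = |38.430 − 28.871| = 9.559 km/s.

Δv₁ = 9560 m/s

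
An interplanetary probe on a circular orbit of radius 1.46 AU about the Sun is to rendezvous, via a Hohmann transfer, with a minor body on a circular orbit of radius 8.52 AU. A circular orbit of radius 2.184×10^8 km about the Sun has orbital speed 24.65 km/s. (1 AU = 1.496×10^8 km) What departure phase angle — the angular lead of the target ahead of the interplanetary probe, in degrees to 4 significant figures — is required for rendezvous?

From the circular-orbit relation v² = μ/r at r = 2.184×10^8 km: μ = v²r = (24.65)² × 2.184×10^8 = 1.32705×10^11 km³/s².
In km: r₁ = 1.46 × 1.496×10^8 = 2.18416×10^8 km; r₂ = 8.52 × 1.496×10^8 = 1.274592×10^9 km.
Semi-major axis of the transfer orbit: a_t = (2.18416×10^8 + 1.274592×10^9)/2 = 7.46504×10^8 km.
The half-period of the transfer ellipse is t = π√(a_t³/μ) = 1.759×10^8 s.
Target angular speed ω₂ = √(μ/r₂³) = 8.005×10^-9 rad/s.
Angle swept by the target during transfer: ω₂·t = 1.4081 rad = 80.68°.
Arrival is 180° from departure on the ellipse, so φ = 180° − 80.68° = 99.32°.

φ = 99.32°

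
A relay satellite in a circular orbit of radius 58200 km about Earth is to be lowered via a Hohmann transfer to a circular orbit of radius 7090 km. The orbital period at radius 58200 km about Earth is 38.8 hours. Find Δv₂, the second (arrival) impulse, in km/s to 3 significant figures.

Δv₂ = 2.51 km/s

From Kepler's third law T² = 4π²r³/μ at r = 58200 km, T = 38.8 hours = 38.8 × 3600 s = 1.3968×10^5 s: μ = 4π²r³/T² = 3.98897×10^5 km³/s².
Transfer-ellipse semi-major axis a_t = (r₁ + r₂)/2 = (58200 + 7090)/2 = 32645 km.
Circular speed at r = 7090 km: v_c = √(μ/r) = 7.5008 km/s.
Vis-viva on the transfer ellipse at r = 7090 km gives v_t = √[μ(2/r − 1/a_t)] = 10.015 km/s.
Δv₂ = |v_t − v_c| = |10.015 − 7.5008| = 2.514 km/s.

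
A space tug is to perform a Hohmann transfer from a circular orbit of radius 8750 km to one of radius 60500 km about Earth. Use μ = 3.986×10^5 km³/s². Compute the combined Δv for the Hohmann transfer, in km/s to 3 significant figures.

The Hohmann ellipse has a_t = (r₁ + r₂)/2 = 34625 km.
At r₁ the circular-orbit speed is v₁ = √(μ/r₁) = 6.7494 km/s.
On the transfer ellipse at r₁, vis-viva gives v_p = √[μ(2/r₁ − 1/a_t)] = 8.9217 km/s.
First burn Δv₁ = |v_p − v₁| = 2.1723 km/s.
At r₂, v₂ = √(μ/r₂) = 2.5668 km/s.
Transfer-orbit speed at r₂: v_a = √[μ(2/r₂ − 1/a_t)] = 1.2903 km/s.
Second burn Δv₂ = |v₂ − v_a| = 1.2765 km/s.
Δv = Δv₁ + Δv₂ = 2.1723 + 1.2765 = 3.449 km/s.

Δv = 3.45 km/s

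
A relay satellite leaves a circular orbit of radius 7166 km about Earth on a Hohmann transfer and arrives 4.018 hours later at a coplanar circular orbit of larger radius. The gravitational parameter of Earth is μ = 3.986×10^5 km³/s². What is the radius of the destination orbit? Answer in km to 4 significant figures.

r₂ = 33570 km

Transfer time t = 4.018 hours = 14464.8 s, and t = π√(a_t³/μ).
So a_t = (μ t²/π²)^(1/3) = (3.986×10^5 × (14464.8)² / π²)^(1/3) = 20368 km.
Since a_t = (r₁ + r₂)/2, r₂ = 2a_t − r₁ = 2×20368 − 7166 = 33570 km.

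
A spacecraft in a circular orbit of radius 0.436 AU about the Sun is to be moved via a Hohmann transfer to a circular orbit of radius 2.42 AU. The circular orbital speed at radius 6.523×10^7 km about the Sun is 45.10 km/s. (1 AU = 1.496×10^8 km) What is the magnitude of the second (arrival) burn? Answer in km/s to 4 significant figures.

Δv₂ = 8.566 km/s

From the circular-orbit relation v² = μ/r at r = 6.523×10^7 km: μ = v²r = (45.10)² × 6.523×10^7 = 1.32678×10^11 km³/s².
In km: r₁ = 0.436 × 1.496×10^8 = 6.52256×10^7 km; r₂ = 2.42 × 1.496×10^8 = 3.62032×10^8 km.
The Hohmann ellipse has a_t = (r₁ + r₂)/2 = 2.136288×10^8 km.
On the circular orbit at r = 3.62032×10^8 km, v_c = √(μ/r) = 19.144 km/s.
Vis-viva on the transfer ellipse at r = 3.62032×10^8 km gives v_t = √[μ(2/r − 1/a_t)] = 10.578 km/s.
Δv₂ = |v_t − v_c| = |10.578 − 19.144| = 8.566 km/s.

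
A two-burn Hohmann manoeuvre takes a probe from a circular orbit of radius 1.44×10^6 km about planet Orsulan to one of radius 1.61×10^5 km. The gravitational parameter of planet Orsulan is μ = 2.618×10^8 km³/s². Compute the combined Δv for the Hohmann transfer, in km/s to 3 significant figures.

Δv = 21.2 km/s

Semi-major axis of the transfer orbit: a_t = (1.440×10^6 + 1.610×10^5)/2 = 8.005×10^5 km.
Circular speed at r₁: v₁ = √(μ/r₁) = √(2.618×10^8/1.440×10^6) = 13.484 km/s.
On the transfer ellipse at r₁, vis-viva equation gives v_a = √[μ(2/r₁ − 1/a_t)] = 6.0469 km/s.
First burn Δv₁ = |v_a − v₁| = 7.437 km/s.
Circular speed at r₂: v₂ = √(μ/r₂) = 40.32 km/s.
Transfer-orbit speed at r₂: v_p = √[μ(2/r₂ − 1/a_t)] = 54.08 km/s.
Second burn Δv₂ = |v₂ − v_p| = 13.76 km/s.
Total Δv = Δv₁ + Δv₂ = 21.20 km/s.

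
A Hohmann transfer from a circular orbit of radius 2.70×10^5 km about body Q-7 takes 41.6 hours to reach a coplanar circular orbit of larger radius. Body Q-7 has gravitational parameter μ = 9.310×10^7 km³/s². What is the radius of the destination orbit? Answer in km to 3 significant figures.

r₂ = 9.22×10^5 km

Transfer time t = 41.6 hours = 1.4976×10^5 s, and t = π√(a_t³/μ).
So a_t = (μ t²/π²)^(1/3) = (9.310×10^7 × (1.4976×10^5)² / π²)^(1/3) = 5.9586×10^5 km.
Since a_t = (r₁ + r₂)/2, r₂ = 2a_t − r₁ = 2×5.9586×10^5 − 2.700×10^5 = 9.2172×10^5 km.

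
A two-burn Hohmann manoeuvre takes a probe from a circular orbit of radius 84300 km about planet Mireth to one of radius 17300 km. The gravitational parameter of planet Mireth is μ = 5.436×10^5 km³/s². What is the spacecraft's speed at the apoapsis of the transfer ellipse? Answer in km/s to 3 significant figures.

Semi-major axis of the transfer orbit: a_t = (84300 + 17300)/2 = 50800 km.
At apoapsis, r = 84300 km.
Vis-viva: v = √[μ(2/r − 1/a_t)] = √[5.436×10^5 × (2/84300 − 1/50800)] = 1.482 km/s.

v = 1.48 km/s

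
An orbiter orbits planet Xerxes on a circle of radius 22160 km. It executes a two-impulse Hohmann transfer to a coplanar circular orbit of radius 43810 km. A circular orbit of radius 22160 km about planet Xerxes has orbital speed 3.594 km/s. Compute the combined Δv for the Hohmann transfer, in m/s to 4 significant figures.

Δv = 1009 m/s

From the circular-orbit relation v² = μ/r at r = 22160 km: μ = v²r = (3.594)² × 22160 = 2.86237×10^5 km³/s².
Semi-major axis of the transfer orbit: a_t = (22160 + 43810)/2 = 32985 km.
Circular speed at r₁: v₁ = √(μ/r₁) = √(2.86237×10^5/22160) = 3.594 km/s.
Transfer-orbit speed at r₁ (vis-viva equation): v_p = √[μ(2/r₁ − 1/a_t)] = 4.142 km/s.
First burn Δv₁ = |v_p − v₁| = 0.5480 km/s.
At r₂, v₂ = √(μ/r₂) = 2.556 km/s.
Transfer-orbit speed at r₂: v_a = √[μ(2/r₂ − 1/a_t)] = 2.095 km/s.
Second burn Δv₂ = |v₂ − v_a| = 0.4610 km/s.
Total Δv = Δv₁ + Δv₂ = 1.009 km/s.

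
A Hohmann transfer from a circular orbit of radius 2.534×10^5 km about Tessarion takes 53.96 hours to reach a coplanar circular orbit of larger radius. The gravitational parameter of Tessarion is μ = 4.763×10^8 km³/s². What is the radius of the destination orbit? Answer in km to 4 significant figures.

Transfer time t = 53.96 hours = 1.94256×10^5 s, and t = π√(a_t³/μ).
So a_t = (μ t²/π²)^(1/3) = (4.763×10^8 × (1.94256×10^5)² / π²)^(1/3) = 1.2212×10^6 km.
Since a_t = (r₁ + r₂)/2, r₂ = 2a_t − r₁ = 2×1.2212×10^6 − 2.534×10^5 = 2.189×10^6 km.

r₂ = 2.189×10^6 km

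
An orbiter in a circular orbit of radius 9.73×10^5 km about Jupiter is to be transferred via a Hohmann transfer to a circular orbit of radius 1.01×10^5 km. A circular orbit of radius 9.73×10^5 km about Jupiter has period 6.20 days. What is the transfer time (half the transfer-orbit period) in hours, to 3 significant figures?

From Kepler's third law T² = 4π²r³/μ at r = 9.73×10^5 km, T = 6.20 days = 6.20 × 86400 s = 5.3568×10^5 s: μ = 4π²r³/T² = 1.26732×10^8 km³/s².
Semi-major axis of the transfer orbit: a_t = (9.730×10^5 + 1.010×10^5)/2 = 5.370×10^5 km.
Transfer time t = π√(a_t³/μ) = π√((5.370×10^5)³ / 1.26732×10^8) = 1.098×10^5 s.
Converting: 1.098×10^5 s ÷ 3600 s/hour = 30.5 hours.

t = 30.5 hours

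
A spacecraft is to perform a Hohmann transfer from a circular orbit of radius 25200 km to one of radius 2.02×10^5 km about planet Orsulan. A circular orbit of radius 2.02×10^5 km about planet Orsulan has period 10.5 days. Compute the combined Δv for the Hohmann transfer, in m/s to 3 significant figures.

Δv = 2060 m/s

From Kepler's third law T² = 4π²r³/μ at r = 2.02×10^5 km, T = 10.5 days = 10.5 × 86400 s = 9.072×10^5 s: μ = 4π²r³/T² = 3.95374×10^5 km³/s².
Semi-major axis of the transfer orbit: a_t = (25200 + 2.020×10^5)/2 = 1.136×10^5 km.
Circular speed at r₁: v₁ = √(μ/r₁) = √(3.95374×10^5/25200) = 3.961 km/s.
On the transfer ellipse at r₁, vis-viva gives v_p = √[μ(2/r₁ − 1/a_t)] = 5.282 km/s.
First burn Δv₁ = |v_p − v₁| = 1.321 km/s.
Circular speed at r₂: v₂ = √(μ/r₂) = 1.399 km/s.
Transfer-orbit speed at r₂: v_a = √[μ(2/r₂ − 1/a_t)] = 0.6589 km/s.
Second burn Δv₂ = |v₂ − v_a| = 0.7401 km/s.
Δv = Δv₁ + Δv₂ = 1.321 + 0.7401 = 2.061 km/s.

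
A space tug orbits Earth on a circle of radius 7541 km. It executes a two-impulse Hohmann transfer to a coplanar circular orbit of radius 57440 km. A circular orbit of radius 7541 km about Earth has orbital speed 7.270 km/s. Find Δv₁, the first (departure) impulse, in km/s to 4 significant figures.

From the circular-orbit relation v² = μ/r at r = 7541 km: μ = v²r = (7.270)² × 7541 = 3.98564×10^5 km³/s².
Transfer-ellipse semi-major axis a_t = (r₁ + r₂)/2 = (7541 + 57440)/2 = 32490.5 km.
On the circular orbit at r = 7541 km, v_c = √(μ/r) = 7.270 km/s.
Vis-viva on the transfer ellipse at r = 7541 km gives v_t = √[μ(2/r − 1/a_t)] = 9.666 km/s.
Δv₁ = |v_t − v_c| = |9.666 − 7.270| = 2.396 km/s.

Δv₁ = 2.396 km/s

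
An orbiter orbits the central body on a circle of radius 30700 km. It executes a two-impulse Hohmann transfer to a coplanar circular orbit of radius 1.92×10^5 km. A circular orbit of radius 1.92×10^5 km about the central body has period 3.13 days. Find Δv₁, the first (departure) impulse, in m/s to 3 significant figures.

From Kepler's third law T² = 4π²r³/μ at r = 1.92×10^5 km, T = 3.13 days = 3.13 × 86400 s = 2.70432×10^5 s: μ = 4π²r³/T² = 3.82074×10^6 km³/s².
The Hohmann ellipse has a_t = (r₁ + r₂)/2 = 1.1135×10^5 km.
Circular speed at r = 30700 km: v_c = √(μ/r) = 11.156 km/s.
Transfer-orbit speed at the same r (vis-viva, a = a_t): v_t = √[μ(2/r − 1/a_t)] = 14.649 km/s.
Δv₁ = |v_t − v_c| = |14.649 − 11.156| = 3.493 km/s.

Δv₁ = 3490 m/s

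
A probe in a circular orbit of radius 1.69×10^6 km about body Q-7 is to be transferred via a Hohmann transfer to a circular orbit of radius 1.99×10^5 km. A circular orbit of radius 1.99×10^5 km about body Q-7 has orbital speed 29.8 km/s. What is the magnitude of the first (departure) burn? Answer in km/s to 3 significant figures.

Δv₁ = 5.53 km/s

From the circular-orbit relation v² = μ/r at r = 1.99×10^5 km: μ = v²r = (29.8)² × 1.99×10^5 = 1.76720×10^8 km³/s².
The Hohmann ellipse has a_t = (r₁ + r₂)/2 = 9.445×10^5 km.
Circular speed at r = 1.690×10^6 km: v_c = √(μ/r) = 10.226 km/s.
Transfer-orbit speed at the same r (vis-viva, a = a_t): v_t = √[μ(2/r − 1/a_t)] = 4.6938 km/s.
Δv₁ = |v_t − v_c| = |4.6938 − 10.226| = 5.532 km/s.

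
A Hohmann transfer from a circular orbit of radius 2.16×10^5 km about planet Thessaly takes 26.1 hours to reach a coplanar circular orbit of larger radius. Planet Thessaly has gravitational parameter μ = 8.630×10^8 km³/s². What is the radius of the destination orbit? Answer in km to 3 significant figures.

r₂ = 1.62×10^6 km

Transfer time t = 26.1 hours = 93960 s, and t = π√(a_t³/μ).
So a_t = (μ t²/π²)^(1/3) = (8.630×10^8 × (93960)² / π²)^(1/3) = 9.1734×10^5 km.
Since a_t = (r₁ + r₂)/2, r₂ = 2a_t − r₁ = 2×9.1734×10^5 − 2.160×10^5 = 1.61868×10^6 km.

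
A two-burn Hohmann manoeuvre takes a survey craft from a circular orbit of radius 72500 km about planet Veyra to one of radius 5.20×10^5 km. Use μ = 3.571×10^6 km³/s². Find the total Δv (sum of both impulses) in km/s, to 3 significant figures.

Δv = 3.60 km/s

The Hohmann ellipse has a_t = (r₁ + r₂)/2 = 2.9625×10^5 km.
At r₁ the circular-orbit speed is v₁ = √(μ/r₁) = 7.018 km/s.
Transfer-orbit speed at r₁ (vis-viva equation): v_p = √[μ(2/r₁ − 1/a_t)] = 9.298 km/s.
First burn Δv₁ = |v_p − v₁| = 2.280 km/s.
At r₂, v₂ = √(μ/r₂) = 2.6206 km/s.
Transfer-orbit speed at r₂: v_a = √[μ(2/r₂ − 1/a_t)] = 1.2964 km/s.
Second burn Δv₂ = |v₂ − v_a| = 1.324 km/s.
Δv = Δv₁ + Δv₂ = 2.280 + 1.324 = 3.604 km/s.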